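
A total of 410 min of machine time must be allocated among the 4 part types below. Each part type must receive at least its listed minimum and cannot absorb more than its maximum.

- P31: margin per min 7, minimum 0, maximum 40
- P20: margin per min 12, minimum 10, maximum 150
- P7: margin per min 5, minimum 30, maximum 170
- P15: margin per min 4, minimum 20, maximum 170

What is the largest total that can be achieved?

Meeting every minimum uses 0+10+30+20 = 60 min, leaving 350.
Rank by margin per min: P20 12 > P31 7 > P7 5 > P15 4.
P20: +140 to 150 (cap) ; 210 left.
Give P31 40 more to hit its cap of 40 ; 170 left.
P7 takes 140 more to reach its cap of 170 ; 30 left.
P15: +30 (room for 150) → 50. Pool exhausted.
Total = 7×40 + 12×150 + 5×170 + 4×50 = 3130.

3130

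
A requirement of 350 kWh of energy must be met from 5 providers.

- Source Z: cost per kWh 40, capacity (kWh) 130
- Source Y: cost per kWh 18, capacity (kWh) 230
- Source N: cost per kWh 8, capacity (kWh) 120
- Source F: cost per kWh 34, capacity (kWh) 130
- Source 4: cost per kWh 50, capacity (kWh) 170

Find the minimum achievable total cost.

5100

Fill from the cheapest provider first.
Source N (8): use full 120 — 230 kWh to go.
Source Y at 18: take all 230 kWh — 0 still needed.
Source F, Source Z, Source 4: unused.
Cost = 120×8 + 230×18 = 5100.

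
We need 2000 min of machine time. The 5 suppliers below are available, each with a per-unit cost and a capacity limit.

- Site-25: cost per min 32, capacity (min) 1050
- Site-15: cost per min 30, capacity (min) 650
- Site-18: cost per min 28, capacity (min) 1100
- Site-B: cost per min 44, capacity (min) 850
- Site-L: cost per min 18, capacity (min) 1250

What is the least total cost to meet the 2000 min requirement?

Use suppliers in increasing cost order.
Site-L (18): use full 1250 → 750 min to go.
Site-18 at 28: take 750 of its 1100 → requirement met.
Site-15, Site-25, Site-B: unused.
Cost = 1250×18 + 750×28 = 43500.

43500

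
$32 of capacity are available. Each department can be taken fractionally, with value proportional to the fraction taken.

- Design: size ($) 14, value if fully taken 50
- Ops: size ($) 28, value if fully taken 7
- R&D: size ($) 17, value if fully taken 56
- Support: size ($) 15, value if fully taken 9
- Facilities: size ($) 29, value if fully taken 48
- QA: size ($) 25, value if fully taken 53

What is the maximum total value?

108.12

Rank by value-to-size ratio: Design 50/14≈3.57, R&D 56/17≈3.29, QA 53/25≈2.12, Facilities 48/29≈1.66, Support 9/15≈0.6, Ops 7/28≈0.25.
All 14 $ of Design fit (value 50) → 18 remain.
Take all of R&D (17 $, value 56) → 1 $ left.
Only 1 $ remain; take 1/25 of QA for value 53×1/25 = 2.12.
Total value = 108.12.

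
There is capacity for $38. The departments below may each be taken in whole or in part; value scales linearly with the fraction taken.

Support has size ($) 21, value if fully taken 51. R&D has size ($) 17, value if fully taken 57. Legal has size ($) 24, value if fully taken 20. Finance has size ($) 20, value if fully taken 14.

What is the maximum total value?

108

Sort by value density: R&D 57/17≈3.35, Support 51/21≈2.43, Legal 20/24≈0.833, Finance 14/20≈0.7.
R&D: take in full, 17 $ for value 57 — 21 left.
Take all of Support (21 $, value 51) — 0 $ left.
Total value = 108.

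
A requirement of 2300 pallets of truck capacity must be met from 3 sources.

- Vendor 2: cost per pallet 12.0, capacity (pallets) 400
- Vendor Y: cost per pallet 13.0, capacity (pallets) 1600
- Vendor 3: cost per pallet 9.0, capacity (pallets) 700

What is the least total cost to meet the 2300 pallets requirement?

Use sources in increasing cost order.
Vendor 3 at 9.0: take all 700 pallets → 1600 still needed.
Vendor 2 at 12.0: take all 400 pallets → 1200 still needed.
Take 1200 from Vendor Y at 13.0 to finish.
Cost = 700×9.0 + 400×12.0 + 1200×13.0 = 26700.

26700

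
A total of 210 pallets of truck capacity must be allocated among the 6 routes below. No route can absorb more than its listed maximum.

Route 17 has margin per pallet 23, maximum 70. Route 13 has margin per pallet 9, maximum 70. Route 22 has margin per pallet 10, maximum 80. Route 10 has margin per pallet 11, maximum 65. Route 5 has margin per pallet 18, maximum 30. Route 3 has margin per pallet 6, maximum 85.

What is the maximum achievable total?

Order the routes by margin per pallet: Route 17 23 > Route 5 18 > Route 10 11 > Route 22 10 > Route 13 9 > Route 3 6.
Route 17 takes 70 to reach its cap of 70 → 140 left.
Route 5 takes 30 to reach its cap of 30 → 110 left.
Route 10 takes 65 to reach its cap of 65 → 45 left.
Route 22: +45 (room for 80) → 45. Pool exhausted.
Total = 23×70 + 10×45 + 11×65 + 18×30 = 3315.

3315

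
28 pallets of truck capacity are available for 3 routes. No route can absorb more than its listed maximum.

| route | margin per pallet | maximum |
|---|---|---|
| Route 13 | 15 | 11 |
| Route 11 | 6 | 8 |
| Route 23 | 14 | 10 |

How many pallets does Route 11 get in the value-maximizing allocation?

Rank by margin per pallet: Route 13 15 > Route 23 14 > Route 11 6.
Route 13: +11 to 11 (cap) — 17 left.
Route 23: +10 to 10 (cap) — 7 left.
Route 11: +7 (room for 8) → 7. Pool exhausted.

7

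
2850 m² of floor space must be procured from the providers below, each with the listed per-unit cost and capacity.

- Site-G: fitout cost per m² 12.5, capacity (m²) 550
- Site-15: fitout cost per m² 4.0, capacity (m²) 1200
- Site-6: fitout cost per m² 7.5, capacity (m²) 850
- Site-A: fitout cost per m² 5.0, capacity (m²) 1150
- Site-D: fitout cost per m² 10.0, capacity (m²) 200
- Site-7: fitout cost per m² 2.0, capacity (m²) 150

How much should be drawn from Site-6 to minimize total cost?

Use providers in increasing cost order.
Take 150 from Site-7 at 2.0 → need 2700 more.
Site-15 (4.0): use full 1200 → 1500 m² to go.
Site-A (5.0): use full 1150 → 350 m² to go.
Take 350 from Site-6 at 7.5 to finish.
Site-D, Site-G: unused.

350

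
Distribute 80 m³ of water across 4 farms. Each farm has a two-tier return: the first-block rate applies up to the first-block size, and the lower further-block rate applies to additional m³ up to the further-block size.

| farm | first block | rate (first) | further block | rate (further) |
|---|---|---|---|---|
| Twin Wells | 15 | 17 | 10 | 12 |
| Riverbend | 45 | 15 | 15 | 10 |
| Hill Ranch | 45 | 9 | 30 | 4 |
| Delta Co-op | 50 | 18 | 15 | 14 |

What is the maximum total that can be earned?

1380

Order all 8 blocks by rate: Delta Co-op/T1 18 > Twin Wells/T1 17 > Riverbend/T1 15 > Delta Co-op/T2 14 > Twin Wells/T2 12 > Riverbend/T2 10 > Hill Ranch/T1 9 > Hill Ranch/T2 4.
Delta Co-op/T1 (18): +50 ; 30 left.
Twin Wells/T1 (17): +15 ; 15 left.
Riverbend T1 at 15: only 15 left, fill 15.
Total = 18×50 + 17×15 + 15×15 = 1380.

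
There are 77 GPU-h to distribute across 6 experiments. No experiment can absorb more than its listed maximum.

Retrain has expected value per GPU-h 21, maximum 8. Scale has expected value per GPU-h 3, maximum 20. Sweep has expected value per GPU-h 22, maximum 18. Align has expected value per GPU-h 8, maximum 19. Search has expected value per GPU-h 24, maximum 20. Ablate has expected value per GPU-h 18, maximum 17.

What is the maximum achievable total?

Rank by expected value per GPU-h: Search 24 > Sweep 22 > Retrain 21 > Ablate 18 > Align 8 > Scale 3.
Search takes 20 to reach its cap of 20 ; 57 left.
Give Sweep 18 to hit its cap of 18 ; 39 left.
Give Retrain 8 to hit its cap of 8 ; 31 left.
Give Ablate 17 to hit its cap of 17 ; 14 left.
Only 14 left; Align takes them to reach 14.
Total = 21×8 + 22×18 + 8×14 + 24×20 + 18×17 = 1462.

1462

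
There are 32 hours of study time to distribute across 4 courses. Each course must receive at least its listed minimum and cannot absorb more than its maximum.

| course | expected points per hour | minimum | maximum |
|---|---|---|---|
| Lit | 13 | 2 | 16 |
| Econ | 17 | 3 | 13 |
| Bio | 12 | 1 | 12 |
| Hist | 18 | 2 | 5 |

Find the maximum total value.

Meeting every minimum uses 2+3+1+2 = 8 hours, leaving 24.
Highest expected points per hour first: Hist 18 > Econ 17 > Lit 13 > Bio 12.
Give Hist 3 more to hit its cap of 5 — 21 left.
Econ takes 10 more to reach its cap of 13 — 11 left.
Only 11 left; Lit takes them to reach 13.
Total = 13×13 + 17×13 + 12×1 + 18×5 = 492.

492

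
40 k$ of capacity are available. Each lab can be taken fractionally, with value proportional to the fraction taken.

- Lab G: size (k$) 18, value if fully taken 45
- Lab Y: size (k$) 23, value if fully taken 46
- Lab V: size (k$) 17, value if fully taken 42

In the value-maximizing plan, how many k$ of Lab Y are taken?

Sort by value density: Lab G 45/18≈2.5, Lab V 42/17≈2.47, Lab Y 46/23≈2.
Lab G: take in full, 18 k$ for value 45 — 22 left.
All 17 k$ of Lab V fit (value 42) — 5 remain.
5 k$ left: a 5/23 share of Lab Y gives 46×5/23 = 10.

5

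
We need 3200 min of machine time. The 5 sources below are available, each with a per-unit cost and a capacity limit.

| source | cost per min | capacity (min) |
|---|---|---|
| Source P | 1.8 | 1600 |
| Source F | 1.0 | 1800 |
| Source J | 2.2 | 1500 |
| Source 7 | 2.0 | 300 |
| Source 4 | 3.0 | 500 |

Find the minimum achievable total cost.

4320

Cheapest first:
Source F (1.0): use full 1800 → 1400 min to go.
Source P at 1.8: take 1400 of its 1600 → requirement met.
Source 7, Source J, Source 4: unused.
Cost = 1800×1.0 + 1400×1.8 = 4320.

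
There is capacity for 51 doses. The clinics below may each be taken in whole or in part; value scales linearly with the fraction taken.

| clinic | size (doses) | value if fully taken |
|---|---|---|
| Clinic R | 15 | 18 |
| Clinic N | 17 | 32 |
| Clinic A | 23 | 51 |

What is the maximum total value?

Sort by value density: Clinic A 51/23≈2.22, Clinic N 32/17≈1.88, Clinic R 18/15≈1.2.
Take all of Clinic A (23 doses, value 51) — 28 doses left.
Take all of Clinic N (17 doses, value 32) — 11 doses left.
Only 11 doses remain; take 11/15 of Clinic R for value 18×11/15 = 13.2.
Total value = 96.2.

96.2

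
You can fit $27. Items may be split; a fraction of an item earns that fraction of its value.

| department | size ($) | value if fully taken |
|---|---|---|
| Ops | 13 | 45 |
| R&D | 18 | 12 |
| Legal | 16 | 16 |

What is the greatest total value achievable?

Sort by value density: Ops 45/13≈3.46, Legal 16/16≈1, R&D 12/18≈0.667.
Take all of Ops (13 $, value 45) → 14 $ left.
Only 14 $ remain; take 14/16 of Legal for value 16×14/16 = 14.
Total value = 59.

59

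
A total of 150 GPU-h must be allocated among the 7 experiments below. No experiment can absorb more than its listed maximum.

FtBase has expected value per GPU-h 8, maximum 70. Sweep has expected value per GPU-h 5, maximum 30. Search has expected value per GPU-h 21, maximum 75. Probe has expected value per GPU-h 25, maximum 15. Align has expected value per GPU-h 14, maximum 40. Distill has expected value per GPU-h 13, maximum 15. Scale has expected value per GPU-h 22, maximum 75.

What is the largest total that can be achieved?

Highest expected value per GPU-h first: Probe 25 > Scale 22 > Search 21 > Align 14 > Distill 13 > FtBase 8 > Sweep 5.
Probe: +15 to 15 (cap) → 135 left.
Give Scale 75 to hit its cap of 75 → 60 left.
Search has room for 75 but only 60 remain, so it gets 60.
Total = 21×60 + 25×15 + 22×75 = 3285.

3285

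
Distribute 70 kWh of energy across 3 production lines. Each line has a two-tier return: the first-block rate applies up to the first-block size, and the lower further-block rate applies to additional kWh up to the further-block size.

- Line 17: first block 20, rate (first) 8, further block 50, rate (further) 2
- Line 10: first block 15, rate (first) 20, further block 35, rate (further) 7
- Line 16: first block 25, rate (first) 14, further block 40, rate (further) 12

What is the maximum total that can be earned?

1010

Treat each block as its own option and order by rate: Line 10/first 20 > Line 16/first 14 > Line 16/second 12 > Line 17/first 8 > Line 10/second 7 > Line 17/second 2.
Line 10/first (20): +15 — 55 left.
Line 16 first at 14: fill all 25 — 30 left.
Line 16 second at 12: only 30 left, fill 30.
Total = 20×15 + 14×25 + 12×30 = 1010.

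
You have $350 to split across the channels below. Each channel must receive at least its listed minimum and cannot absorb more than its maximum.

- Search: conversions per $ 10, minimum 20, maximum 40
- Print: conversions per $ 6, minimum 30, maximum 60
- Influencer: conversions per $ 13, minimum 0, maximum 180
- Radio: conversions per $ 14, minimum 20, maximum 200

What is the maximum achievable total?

4480

Meeting every minimum uses 20+30+0+20 = 70 $, leaving 280.
Order the channels by conversions per $: Radio 14 > Influencer 13 > Search 10 > Print 6.
Radio: +180 to 200 (cap) ; 100 left.
Influencer has room for 180 more but only 100 remain, so it gets 100.
Total = 10×20 + 6×30 + 13×100 + 14×200 = 4480.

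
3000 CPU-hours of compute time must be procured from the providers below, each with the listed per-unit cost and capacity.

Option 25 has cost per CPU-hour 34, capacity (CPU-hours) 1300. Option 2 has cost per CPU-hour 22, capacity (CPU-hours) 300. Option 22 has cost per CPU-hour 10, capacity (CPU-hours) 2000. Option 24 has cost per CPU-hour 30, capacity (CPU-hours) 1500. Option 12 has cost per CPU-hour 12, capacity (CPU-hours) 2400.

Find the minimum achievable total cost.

Use providers in increasing cost order.
Take 2000 from Option 22 at 10 ; need 1000 more.
Option 12 (12): take the remaining 1000 ; done.
Option 2, Option 24, Option 25: unused.
Cost = 2000×10 + 1000×12 = 32000.

32000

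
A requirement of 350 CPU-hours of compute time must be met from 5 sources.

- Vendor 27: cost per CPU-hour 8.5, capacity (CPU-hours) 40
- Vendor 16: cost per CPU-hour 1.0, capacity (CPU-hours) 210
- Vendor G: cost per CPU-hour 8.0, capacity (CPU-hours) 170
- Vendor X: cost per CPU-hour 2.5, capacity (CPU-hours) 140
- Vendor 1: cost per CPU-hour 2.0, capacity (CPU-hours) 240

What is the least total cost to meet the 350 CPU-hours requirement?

Cheapest first:
Vendor 16 at 1.0: take all 210 CPU-hours → 140 still needed.
Take 140 from Vendor 1 at 2.0 to finish.
Vendor X, Vendor G, Vendor 27: unused.
Cost = 210×1.0 + 140×2.0 = 490.

490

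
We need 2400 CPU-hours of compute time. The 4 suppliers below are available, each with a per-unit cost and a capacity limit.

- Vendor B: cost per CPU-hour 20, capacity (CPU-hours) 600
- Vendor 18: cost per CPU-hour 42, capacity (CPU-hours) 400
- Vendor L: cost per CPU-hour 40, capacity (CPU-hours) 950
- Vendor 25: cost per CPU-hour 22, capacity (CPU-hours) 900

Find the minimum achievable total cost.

Fill from the cheapest supplier first.
Vendor B (20): use full 600 ; 1800 CPU-hours to go.
Vendor 25 at 22: take all 900 CPU-hours ; 900 still needed.
Vendor L at 40: take 900 of its 950 ; requirement met.
Vendor 18: unused.
Cost = 600×20 + 900×22 + 900×40 = 67800.

67800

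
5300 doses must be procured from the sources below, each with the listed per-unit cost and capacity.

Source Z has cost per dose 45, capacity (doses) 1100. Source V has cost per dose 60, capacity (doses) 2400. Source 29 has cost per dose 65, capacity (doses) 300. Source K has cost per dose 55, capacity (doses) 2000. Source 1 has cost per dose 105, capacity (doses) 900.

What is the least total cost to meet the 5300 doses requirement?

Use sources in increasing cost order.
Source Z (45): use full 1100 → 4200 doses to go.
Source K at 55: take all 2000 doses → 2200 still needed.
Take 2200 from Source V at 60 to finish.
Source 29, Source 1: unused.
Cost = 1100×45 + 2000×55 + 2200×60 = 291500.

291500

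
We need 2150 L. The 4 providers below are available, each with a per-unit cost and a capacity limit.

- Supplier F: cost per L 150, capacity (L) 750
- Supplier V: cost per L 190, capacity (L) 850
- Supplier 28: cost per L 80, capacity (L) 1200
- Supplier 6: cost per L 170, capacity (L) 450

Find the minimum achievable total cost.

242500

Cheapest first:
Supplier 28 at 80: take all 1200 L ; 950 still needed.
Take 750 from Supplier F at 150 ; need 200 more.
Supplier 6 at 170: take 200 of its 450 ; requirement met.
Supplier V: unused.
Cost = 1200×80 + 750×150 + 200×170 = 242500.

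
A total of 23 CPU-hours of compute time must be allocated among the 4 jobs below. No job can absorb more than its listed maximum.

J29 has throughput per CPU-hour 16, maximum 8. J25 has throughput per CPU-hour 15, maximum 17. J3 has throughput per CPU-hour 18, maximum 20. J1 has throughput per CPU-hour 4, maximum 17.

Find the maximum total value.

Rank by throughput per CPU-hour: J3 18 > J29 16 > J25 15 > J1 4.
J3 takes 20 to reach its cap of 20 ; 3 left.
J29 has room for 8 but only 3 remain, so it gets 3.
Total = 16×3 + 18×20 = 408.

408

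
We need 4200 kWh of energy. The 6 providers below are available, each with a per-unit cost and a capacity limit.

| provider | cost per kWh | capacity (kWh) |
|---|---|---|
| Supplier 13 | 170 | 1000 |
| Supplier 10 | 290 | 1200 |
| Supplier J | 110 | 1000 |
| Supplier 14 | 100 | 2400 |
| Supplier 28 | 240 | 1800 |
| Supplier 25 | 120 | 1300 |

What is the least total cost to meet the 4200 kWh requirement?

446000

Fill from the cheapest provider first.
Supplier 14 at 100: take all 2400 kWh — 1800 still needed.
Supplier J at 110: take all 1000 kWh — 800 still needed.
Take 800 from Supplier 25 at 120 to finish.
Supplier 13, Supplier 28, Supplier 10: unused.
Cost = 2400×100 + 1000×110 + 800×120 = 446000.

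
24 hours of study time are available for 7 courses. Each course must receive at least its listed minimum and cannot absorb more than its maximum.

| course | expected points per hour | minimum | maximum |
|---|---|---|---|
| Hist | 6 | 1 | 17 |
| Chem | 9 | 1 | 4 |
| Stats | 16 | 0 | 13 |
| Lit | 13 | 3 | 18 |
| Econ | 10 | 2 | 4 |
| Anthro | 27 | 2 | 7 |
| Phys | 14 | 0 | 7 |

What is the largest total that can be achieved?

423

Meeting every minimum uses 1+1+0+3+2+2+0 = 9 hours, leaving 15.
Highest expected points per hour first: Anthro 27 > Stats 16 > Phys 14 > Lit 13 > Econ 10 > Chem 9 > Hist 6.
Anthro takes 5 more to reach its cap of 7 — 10 left.
Stats has room for 13 more but only 10 remain, so it gets 10.
Total = 6×1 + 9×1 + 16×10 + 13×3 + 10×2 + 27×7 = 423.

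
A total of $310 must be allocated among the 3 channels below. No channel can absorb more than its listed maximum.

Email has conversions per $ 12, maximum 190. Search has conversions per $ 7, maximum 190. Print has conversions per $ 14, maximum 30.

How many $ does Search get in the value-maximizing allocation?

Order the channels by conversions per $: Print 14 > Email 12 > Search 7.
Print: +30 to 30 (cap) ; 280 left.
Email: +190 to 190 (cap) ; 90 left.
Only 90 left; Search takes them to reach 90.

90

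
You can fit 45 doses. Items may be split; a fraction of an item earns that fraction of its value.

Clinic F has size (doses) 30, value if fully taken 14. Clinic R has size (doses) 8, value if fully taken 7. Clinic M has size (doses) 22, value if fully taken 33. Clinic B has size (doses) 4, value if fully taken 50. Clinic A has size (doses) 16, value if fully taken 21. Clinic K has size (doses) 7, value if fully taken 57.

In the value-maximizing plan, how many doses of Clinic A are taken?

12

Sort by value density: Clinic B 50/4≈12.5, Clinic K 57/7≈8.14, Clinic M 33/22≈1.5, Clinic A 21/16≈1.31, Clinic R 7/8≈0.875, Clinic F 14/30≈0.467.
All 4 doses of Clinic B fit (value 50) → 41 remain.
Take all of Clinic K (7 doses, value 57) → 34 doses left.
Clinic M: take in full, 22 doses for value 33 → 12 left.
Fill the last 12 doses with part of Clinic A: 12/16 of it earns 15.75.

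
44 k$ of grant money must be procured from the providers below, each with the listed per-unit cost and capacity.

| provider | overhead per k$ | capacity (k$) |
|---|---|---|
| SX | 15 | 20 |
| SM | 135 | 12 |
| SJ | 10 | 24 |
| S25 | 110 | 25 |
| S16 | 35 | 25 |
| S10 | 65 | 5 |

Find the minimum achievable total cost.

540

Cheapest first:
SJ at 10: take all 24 k$ → 20 still needed.
Take 20 from SX at 15 → need 0 more.
S16, S10, S25, SM: unused.
Cost = 24×10 + 20×15 = 540.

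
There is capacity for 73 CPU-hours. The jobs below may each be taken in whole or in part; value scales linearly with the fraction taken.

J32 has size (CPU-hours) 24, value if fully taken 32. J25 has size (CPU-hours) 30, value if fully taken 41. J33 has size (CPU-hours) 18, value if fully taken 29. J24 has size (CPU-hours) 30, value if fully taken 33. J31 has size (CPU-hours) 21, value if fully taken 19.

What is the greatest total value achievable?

103.1

Best value per unit of size first: J33 29/18≈1.61, J25 41/30≈1.37, J32 32/24≈1.33, J24 33/30≈1.1, J31 19/21≈0.905.
All 18 CPU-hours of J33 fit (value 29) ; 55 remain.
J25: take in full, 30 CPU-hours for value 41 ; 25 left.
All 24 CPU-hours of J32 fit (value 32) ; 1 remain.
Only 1 CPU-hours remain; take 1/30 of J24 for value 33×1/30 = 1.1.
Total value = 103.1.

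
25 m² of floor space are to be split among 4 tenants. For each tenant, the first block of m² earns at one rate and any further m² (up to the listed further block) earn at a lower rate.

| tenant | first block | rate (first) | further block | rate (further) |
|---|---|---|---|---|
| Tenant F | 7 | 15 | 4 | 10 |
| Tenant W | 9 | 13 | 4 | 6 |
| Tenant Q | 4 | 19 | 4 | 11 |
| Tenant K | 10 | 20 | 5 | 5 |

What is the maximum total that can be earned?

433

Treat each block as its own option and order by rate: Tenant K/T1 20 > Tenant Q/T1 19 > Tenant F/T1 15 > Tenant W/T1 13 > Tenant Q/T2 11 > Tenant F/T2 10 > Tenant W/T2 6 > Tenant K/T2 5.
Fill Tenant K T1 block (10 at 20) ; 15 left.
Fill Tenant Q T1 block (4 at 19) ; 11 left.
Tenant F/T1 (15): +7 ; 4 left.
Tenant W T1 at 13: only 4 left, fill 4.
Total = 20×10 + 19×4 + 15×7 + 13×4 = 433.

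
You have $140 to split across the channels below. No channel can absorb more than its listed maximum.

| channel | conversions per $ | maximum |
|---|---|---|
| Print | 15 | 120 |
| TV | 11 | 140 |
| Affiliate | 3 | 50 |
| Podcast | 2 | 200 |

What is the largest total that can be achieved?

2020

Order the channels by conversions per $: Print 15 > TV 11 > Affiliate 3 > Podcast 2.
Print: +120 to 120 (cap) ; 20 left.
Only 20 left; TV takes them to reach 20.
Total = 15×120 + 11×20 = 2020.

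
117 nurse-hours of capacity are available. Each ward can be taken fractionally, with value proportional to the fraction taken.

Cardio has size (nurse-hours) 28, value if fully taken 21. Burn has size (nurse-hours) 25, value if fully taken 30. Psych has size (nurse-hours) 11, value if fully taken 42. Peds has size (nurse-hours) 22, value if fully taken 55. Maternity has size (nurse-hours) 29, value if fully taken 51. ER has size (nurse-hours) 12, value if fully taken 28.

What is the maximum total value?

Best value per unit of size first: Psych 42/11≈3.82, Peds 55/22≈2.5, ER 28/12≈2.33, Maternity 51/29≈1.76, Burn 30/25≈1.2, Cardio 21/28≈0.75.
All 11 nurse-hours of Psych fit (value 42) — 106 remain.
All 22 nurse-hours of Peds fit (value 55) — 84 remain.
All 12 nurse-hours of ER fit (value 28) — 72 remain.
All 29 nurse-hours of Maternity fit (value 51) — 43 remain.
Take all of Burn (25 nurse-hours, value 30) — 18 nurse-hours left.
Only 18 nurse-hours remain; take 18/28 of Cardio for value 21×18/28 = 13.5.
Total value = 219.5.

219.5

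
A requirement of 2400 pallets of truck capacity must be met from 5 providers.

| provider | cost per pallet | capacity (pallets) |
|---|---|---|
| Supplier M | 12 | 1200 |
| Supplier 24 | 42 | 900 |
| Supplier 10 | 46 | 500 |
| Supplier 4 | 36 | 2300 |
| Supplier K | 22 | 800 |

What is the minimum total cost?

Cheapest first:
Supplier M (12): use full 1200 → 1200 pallets to go.
Supplier K at 22: take all 800 pallets → 400 still needed.
Supplier 4 (36): take the remaining 400 → done.
Supplier 24, Supplier 10: unused.
Cost = 1200×12 + 800×22 + 400×36 = 46400.

46400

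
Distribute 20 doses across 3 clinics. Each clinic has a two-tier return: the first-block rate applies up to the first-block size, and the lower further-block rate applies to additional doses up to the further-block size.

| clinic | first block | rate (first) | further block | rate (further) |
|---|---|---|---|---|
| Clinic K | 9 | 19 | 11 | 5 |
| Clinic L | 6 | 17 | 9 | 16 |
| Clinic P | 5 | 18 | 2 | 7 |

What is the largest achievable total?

363

Treat each block as its own option and order by rate: Clinic K/first 19 > Clinic P/first 18 > Clinic L/first 17 > Clinic L/second 16 > Clinic P/second 7 > Clinic K/second 5.
Clinic K/first (19): +9 → 11 left.
Clinic P/first (18): +5 → 6 left.
Fill Clinic L first block (6 at 17) → 0 left.
Total = 19×9 + 18×5 + 17×6 = 363.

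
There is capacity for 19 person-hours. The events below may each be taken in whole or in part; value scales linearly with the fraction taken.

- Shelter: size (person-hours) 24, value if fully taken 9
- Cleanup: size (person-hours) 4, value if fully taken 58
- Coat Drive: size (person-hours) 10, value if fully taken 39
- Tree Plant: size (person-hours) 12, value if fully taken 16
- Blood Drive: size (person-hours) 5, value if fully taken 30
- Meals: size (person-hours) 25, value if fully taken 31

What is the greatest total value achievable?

127

Rank by value-to-size ratio: Cleanup 58/4≈14.5, Blood Drive 30/5≈6, Coat Drive 39/10≈3.9, Tree Plant 16/12≈1.33, Meals 31/25≈1.24, Shelter 9/24≈0.375.
All 4 person-hours of Cleanup fit (value 58) ; 15 remain.
Blood Drive: take in full, 5 person-hours for value 30 ; 10 left.
Take all of Coat Drive (10 person-hours, value 39) ; 0 person-hours left.
Total value = 127.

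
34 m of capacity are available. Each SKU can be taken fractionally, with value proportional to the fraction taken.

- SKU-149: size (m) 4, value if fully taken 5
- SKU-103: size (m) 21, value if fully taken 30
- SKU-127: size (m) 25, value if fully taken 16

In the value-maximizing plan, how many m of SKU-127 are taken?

Sort by value density: SKU-103 30/21≈1.43, SKU-149 5/4≈1.25, SKU-127 16/25≈0.64.
All 21 m of SKU-103 fit (value 30) — 13 remain.
SKU-149: take in full, 4 m for value 5 — 9 left.
9 m left: a 9/25 share of SKU-127 gives 16×9/25 = 5.76.

9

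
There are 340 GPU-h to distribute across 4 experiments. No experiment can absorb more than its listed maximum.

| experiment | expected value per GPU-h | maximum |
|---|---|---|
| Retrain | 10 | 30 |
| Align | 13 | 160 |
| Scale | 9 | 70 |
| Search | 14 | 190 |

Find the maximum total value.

4610

Order the experiments by expected value per GPU-h: Search 14 > Align 13 > Retrain 10 > Scale 9.
Search: +190 to 190 (cap) — 150 left.
Align: +150 (room for 160) → 150. Pool exhausted.
Total = 13×150 + 14×190 = 4610.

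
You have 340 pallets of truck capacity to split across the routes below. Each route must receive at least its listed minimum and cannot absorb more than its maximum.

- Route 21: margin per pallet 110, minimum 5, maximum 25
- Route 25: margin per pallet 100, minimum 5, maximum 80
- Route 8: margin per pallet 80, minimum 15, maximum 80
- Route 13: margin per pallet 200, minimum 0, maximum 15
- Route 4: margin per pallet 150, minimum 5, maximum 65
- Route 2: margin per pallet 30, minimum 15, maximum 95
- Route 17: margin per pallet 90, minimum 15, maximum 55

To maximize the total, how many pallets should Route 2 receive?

Meeting every minimum uses 5+5+15+0+5+15+15 = 60 pallets, leaving 280.
Order the routes by margin per pallet: Route 13 200 > Route 4 150 > Route 21 110 > Route 25 100 > Route 17 90 > Route 8 80 > Route 2 30.
Route 13 takes 15 more to reach its cap of 15 → 265 left.
Give Route 4 60 more to hit its cap of 65 → 205 left.
Route 21 takes 20 more to reach its cap of 25 → 185 left.
Route 25 takes 75 more to reach its cap of 80 → 110 left.
Give Route 17 40 more to hit its cap of 55 → 70 left.
Route 8 takes 65 more to reach its cap of 80 → 5 left.
Route 2: +5 (room for 80) → 20. Pool exhausted.

20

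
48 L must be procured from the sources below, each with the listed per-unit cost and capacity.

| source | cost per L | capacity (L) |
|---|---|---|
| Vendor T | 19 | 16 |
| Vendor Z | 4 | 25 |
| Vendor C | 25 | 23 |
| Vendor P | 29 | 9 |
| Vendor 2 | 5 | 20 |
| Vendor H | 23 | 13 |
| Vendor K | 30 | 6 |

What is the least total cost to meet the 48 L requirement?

Fill from the cheapest source first.
Vendor Z at 4: take all 25 L — 23 still needed.
Vendor 2 (5): use full 20 — 3 L to go.
Vendor T (19): take the remaining 3 — done.
Vendor H, Vendor C, Vendor P, Vendor K: unused.
Cost = 25×4 + 20×5 + 3×19 = 257.

257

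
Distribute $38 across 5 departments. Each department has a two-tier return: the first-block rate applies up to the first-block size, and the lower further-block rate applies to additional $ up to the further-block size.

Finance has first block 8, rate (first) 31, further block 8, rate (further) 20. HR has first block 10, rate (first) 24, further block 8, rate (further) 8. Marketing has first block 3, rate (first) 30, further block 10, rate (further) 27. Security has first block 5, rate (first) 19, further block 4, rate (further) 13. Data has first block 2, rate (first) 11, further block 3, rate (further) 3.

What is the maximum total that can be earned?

988

Order all 10 blocks by rate: Finance/tier1 31 > Marketing/tier1 30 > Marketing/tier2 27 > HR/tier1 24 > Finance/tier2 20 > Security/tier1 19 > Security/tier2 13 > Data/tier1 11 > HR/tier2 8 > Data/tier2 3.
Fill Finance tier1 block (8 at 31) ; 30 left.
Fill Marketing tier1 block (3 at 30) ; 27 left.
Marketing tier2 at 27: fill all 10 ; 17 left.
HR tier1 at 24: fill all 10 ; 7 left.
Finance tier2 at 20: only 7 left, fill 7.
Total = 31×8 + 30×3 + 27×10 + 24×10 + 20×7 = 988.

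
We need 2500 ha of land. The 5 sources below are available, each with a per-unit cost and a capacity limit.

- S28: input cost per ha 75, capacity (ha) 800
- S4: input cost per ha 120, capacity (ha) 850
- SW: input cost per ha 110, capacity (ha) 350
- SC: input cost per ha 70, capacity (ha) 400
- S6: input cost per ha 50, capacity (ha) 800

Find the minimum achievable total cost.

184500

Cheapest first:
S6 at 50: take all 800 ha — 1700 still needed.
SC (70): use full 400 — 1300 ha to go.
Take 800 from S28 at 75 — need 500 more.
SW at 110: take all 350 ha — 150 still needed.
S4 (120): take the remaining 150 — done.
Cost = 800×50 + 400×70 + 800×75 + 350×110 + 150×120 = 184500.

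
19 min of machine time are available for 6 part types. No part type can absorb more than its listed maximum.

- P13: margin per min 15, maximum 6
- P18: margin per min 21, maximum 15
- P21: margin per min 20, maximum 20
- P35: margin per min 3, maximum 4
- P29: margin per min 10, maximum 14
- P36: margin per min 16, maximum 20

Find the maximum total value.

395

Rank by margin per min: P18 21 > P21 20 > P36 16 > P13 15 > P29 10 > P35 3.
P18 takes 15 to reach its cap of 15 ; 4 left.
Only 4 left; P21 takes them to reach 4.
Total = 21×15 + 20×4 = 395.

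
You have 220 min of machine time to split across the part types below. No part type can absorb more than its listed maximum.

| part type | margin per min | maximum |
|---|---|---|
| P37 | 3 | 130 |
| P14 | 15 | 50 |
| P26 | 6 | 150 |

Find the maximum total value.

Order the part types by margin per min: P14 15 > P26 6 > P37 3.
P14: +50 to 50 (cap) — 170 left.
Give P26 150 to hit its cap of 150 — 20 left.
Only 20 left; P37 takes them to reach 20.
Total = 3×20 + 15×50 + 6×150 = 1710.

1710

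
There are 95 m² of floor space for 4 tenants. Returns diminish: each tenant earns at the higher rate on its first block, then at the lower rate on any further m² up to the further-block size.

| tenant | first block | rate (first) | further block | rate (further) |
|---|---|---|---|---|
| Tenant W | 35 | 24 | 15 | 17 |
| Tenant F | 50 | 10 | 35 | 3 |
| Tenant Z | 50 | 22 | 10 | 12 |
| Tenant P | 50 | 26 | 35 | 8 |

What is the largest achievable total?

2360

Order all 8 blocks by rate: Tenant P/T1 26 > Tenant W/T1 24 > Tenant Z/T1 22 > Tenant W/T2 17 > Tenant Z/T2 12 > Tenant F/T1 10 > Tenant P/T2 8 > Tenant F/T2 3.
Tenant P/T1 (26): +50 ; 45 left.
Tenant W/T1 (24): +35 ; 10 left.
10 remain; put them into Tenant Z T1 at 22.
Total = 26×50 + 24×35 + 22×10 = 2360.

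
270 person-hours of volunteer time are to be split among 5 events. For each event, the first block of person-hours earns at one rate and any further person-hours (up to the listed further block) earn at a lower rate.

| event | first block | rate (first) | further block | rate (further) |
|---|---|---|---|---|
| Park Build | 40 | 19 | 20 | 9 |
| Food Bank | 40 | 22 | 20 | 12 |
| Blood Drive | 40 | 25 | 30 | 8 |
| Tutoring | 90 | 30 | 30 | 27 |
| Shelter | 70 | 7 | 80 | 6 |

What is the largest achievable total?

6480

Order all 10 blocks by rate: Tutoring/T1 30 > Tutoring/T2 27 > Blood Drive/T1 25 > Food Bank/T1 22 > Park Build/T1 19 > Food Bank/T2 12 > Park Build/T2 9 > Blood Drive/T2 8 > Shelter/T1 7 > Shelter/T2 6.
Tutoring T1 at 30: fill all 90 ; 180 left.
Tutoring T2 at 27: fill all 30 ; 150 left.
Blood Drive/T1 (25): +40 ; 110 left.
Food Bank T1 at 22: fill all 40 ; 70 left.
Park Build/T1 (19): +40 ; 30 left.
Food Bank T2 at 12: fill all 20 ; 10 left.
Park Build/T2: +10 of 20 at 9; pool empty.
Total = 30×90 + 27×30 + 25×40 + 22×40 + 19×40 + 12×20 + 9×10 = 6480.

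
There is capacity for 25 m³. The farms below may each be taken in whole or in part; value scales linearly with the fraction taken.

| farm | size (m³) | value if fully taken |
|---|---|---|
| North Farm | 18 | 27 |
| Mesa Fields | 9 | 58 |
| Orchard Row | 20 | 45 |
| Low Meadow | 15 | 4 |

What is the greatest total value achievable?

94

Best value per unit of size first: Mesa Fields 58/9≈6.44, Orchard Row 45/20≈2.25, North Farm 27/18≈1.5, Low Meadow 4/15≈0.267.
Take all of Mesa Fields (9 m³, value 58) → 16 m³ left.
Fill the last 16 m³ with part of Orchard Row: 16/20 of it earns 36.
Total value = 94.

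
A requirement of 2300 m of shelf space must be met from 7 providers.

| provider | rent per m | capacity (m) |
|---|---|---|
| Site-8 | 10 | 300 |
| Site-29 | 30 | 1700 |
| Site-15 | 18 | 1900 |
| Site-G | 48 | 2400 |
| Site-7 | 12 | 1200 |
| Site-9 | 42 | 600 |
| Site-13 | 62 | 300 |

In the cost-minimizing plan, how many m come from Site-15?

Use providers in increasing cost order.
Take 300 from Site-8 at 10 → need 2000 more.
Site-7 at 12: take all 1200 m → 800 still needed.
Site-15 at 18: take 800 of its 1900 → requirement met.
Site-29, Site-9, Site-G, Site-13: unused.

800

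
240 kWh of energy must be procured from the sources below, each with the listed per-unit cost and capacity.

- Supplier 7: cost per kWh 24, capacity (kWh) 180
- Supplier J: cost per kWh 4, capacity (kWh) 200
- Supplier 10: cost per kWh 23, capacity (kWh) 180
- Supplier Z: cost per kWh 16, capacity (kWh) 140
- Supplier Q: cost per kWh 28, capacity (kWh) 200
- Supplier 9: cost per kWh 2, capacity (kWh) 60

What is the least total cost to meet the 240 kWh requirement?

Cheapest first:
Take 60 from Supplier 9 at 2 — need 180 more.
Supplier J (4): take the remaining 180 — done.
Supplier Z, Supplier 10, Supplier 7, Supplier Q: unused.
Cost = 60×2 + 180×4 = 840.

840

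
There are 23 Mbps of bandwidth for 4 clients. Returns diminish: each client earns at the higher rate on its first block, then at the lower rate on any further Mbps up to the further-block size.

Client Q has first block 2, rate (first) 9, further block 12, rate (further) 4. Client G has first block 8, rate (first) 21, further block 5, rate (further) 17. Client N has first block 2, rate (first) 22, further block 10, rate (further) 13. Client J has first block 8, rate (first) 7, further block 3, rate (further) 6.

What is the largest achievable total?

Order all 8 blocks by rate: Client N/first 22 > Client G/first 21 > Client G/second 17 > Client N/second 13 > Client Q/first 9 > Client J/first 7 > Client J/second 6 > Client Q/second 4.
Client N first at 22: fill all 2 → 21 left.
Client G first at 21: fill all 8 → 13 left.
Fill Client G second block (5 at 17) → 8 left.
Client N/second: +8 of 10 at 13; pool empty.
Total = 22×2 + 21×8 + 17×5 + 13×8 = 401.

401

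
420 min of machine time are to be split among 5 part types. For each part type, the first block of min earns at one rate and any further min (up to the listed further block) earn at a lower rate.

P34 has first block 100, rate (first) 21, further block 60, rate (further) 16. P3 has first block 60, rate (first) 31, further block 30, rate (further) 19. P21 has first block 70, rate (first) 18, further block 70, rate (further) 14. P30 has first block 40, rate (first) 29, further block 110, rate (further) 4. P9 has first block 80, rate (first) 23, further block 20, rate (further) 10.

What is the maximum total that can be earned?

9430

Order all 10 blocks by rate: P3/T1 31 > P30/T1 29 > P9/T1 23 > P34/T1 21 > P3/T2 19 > P21/T1 18 > P34/T2 16 > P21/T2 14 > P9/T2 10 > P30/T2 4.
P3/T1 (31): +60 — 360 left.
P30/T1 (29): +40 — 320 left.
P9/T1 (23): +80 — 240 left.
P34/T1 (21): +100 — 140 left.
P3/T2 (19): +30 — 110 left.
P21 T1 at 18: fill all 70 — 40 left.
P34 T2 at 16: only 40 left, fill 40.
Total = 31×60 + 29×40 + 23×80 + 21×100 + 19×30 + 18×70 + 16×40 = 9430.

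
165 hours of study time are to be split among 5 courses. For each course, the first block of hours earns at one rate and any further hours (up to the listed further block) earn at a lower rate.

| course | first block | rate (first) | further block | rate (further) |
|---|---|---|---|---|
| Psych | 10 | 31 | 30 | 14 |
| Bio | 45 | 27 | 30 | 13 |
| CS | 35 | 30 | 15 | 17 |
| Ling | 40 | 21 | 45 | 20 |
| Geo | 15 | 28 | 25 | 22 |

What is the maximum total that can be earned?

4280

Order all 10 blocks by rate: Psych/T1 31 > CS/T1 30 > Geo/T1 28 > Bio/T1 27 > Geo/T2 22 > Ling/T1 21 > Ling/T2 20 > CS/T2 17 > Psych/T2 14 > Bio/T2 13.
Psych/T1 (31): +10 — 155 left.
CS T1 at 30: fill all 35 — 120 left.
Fill Geo T1 block (15 at 28) — 105 left.
Fill Bio T1 block (45 at 27) — 60 left.
Fill Geo T2 block (25 at 22) — 35 left.
Ling/T1: +35 of 40 at 21; pool empty.
Total = 31×10 + 30×35 + 28×15 + 27×45 + 22×25 + 21×35 = 4280.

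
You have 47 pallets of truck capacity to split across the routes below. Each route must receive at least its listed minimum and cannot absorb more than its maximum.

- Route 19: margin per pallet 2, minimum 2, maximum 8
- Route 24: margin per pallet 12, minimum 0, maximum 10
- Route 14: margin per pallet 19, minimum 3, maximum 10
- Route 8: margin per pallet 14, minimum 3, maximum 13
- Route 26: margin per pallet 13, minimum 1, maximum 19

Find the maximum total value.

Meeting every minimum uses 2+0+3+3+1 = 9 pallets, leaving 38.
Highest margin per pallet first: Route 14 19 > Route 8 14 > Route 26 13 > Route 24 12 > Route 19 2.
Give Route 14 7 more to hit its cap of 10 ; 31 left.
Route 8: +10 to 13 (cap) ; 21 left.
Give Route 26 18 more to hit its cap of 19 ; 3 left.
Route 24: +3 (room for 10) → 3. Pool exhausted.
Total = 2×2 + 12×3 + 19×10 + 14×13 + 13×19 = 659.

659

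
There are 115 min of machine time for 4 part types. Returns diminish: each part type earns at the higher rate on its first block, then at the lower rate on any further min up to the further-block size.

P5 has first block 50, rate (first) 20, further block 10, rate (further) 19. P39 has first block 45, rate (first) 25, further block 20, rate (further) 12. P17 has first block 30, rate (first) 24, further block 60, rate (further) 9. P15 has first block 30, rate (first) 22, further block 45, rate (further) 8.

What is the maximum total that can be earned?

2705

Treat each block as its own option and order by rate: P39/first 25 > P17/first 24 > P15/first 22 > P5/first 20 > P5/second 19 > P39/second 12 > P17/second 9 > P15/second 8.
P39/first (25): +45 → 70 left.
Fill P17 first block (30 at 24) → 40 left.
P15 first at 22: fill all 30 → 10 left.
10 remain; put them into P5 first at 20.
Total = 25×45 + 24×30 + 22×30 + 20×10 = 2705.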